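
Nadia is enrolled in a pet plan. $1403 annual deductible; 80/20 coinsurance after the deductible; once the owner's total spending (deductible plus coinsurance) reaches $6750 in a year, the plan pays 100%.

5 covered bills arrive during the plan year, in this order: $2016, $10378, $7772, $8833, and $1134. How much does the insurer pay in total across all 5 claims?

$23383

#1 ($2016): $1403 finishes the deductible; $613 goes to coinsurance; owner's 20% is $122.60. Owner owes $1525.60 (running OOP $1525.60). Insurer: $2016 − $1525.60 = $490.40.
#2 ($10378): deductible already satisfied, so owner's share is 20% × $10378 = $2075.60. Owner owes $2075.60 (running OOP $3601.20). Plan pays $10378 − $2075.60 = $8302.40.
#3 ($7772): deductible met; 20% of $7772 = $1554.40. Owner pays $1554.40; OOP now $5155.60. Insurer: $7772 − $1554.40 = $6217.60.
#4 ($8833): deductible already satisfied, so owner's share is 20% × $8833 = $1766.60. OOP would hit $6922.20 > $6750, so the cap limits the owner to $6750 − $5155.60 = $1594.40. Insurer: $8833 − $1594.40 = $7238.60.
#5 ($1134): deductible met; 20% of $1134 = $226.80. Adding that to $6750 gives $6976.80, past the $6750 cap; owner pays only $6750 − $6750 = $0. Plan pays $1134 − $0 = $1134.
Insurer total: $490.40 + $8302.40 + $6217.60 + $7238.60 + $1134 = $23383.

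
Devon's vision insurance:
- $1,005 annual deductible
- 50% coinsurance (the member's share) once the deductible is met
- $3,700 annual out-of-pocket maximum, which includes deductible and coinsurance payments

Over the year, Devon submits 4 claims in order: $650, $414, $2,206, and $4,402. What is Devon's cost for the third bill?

$1,103

Claim 1 ($650): fully absorbed by the deductible. Member pays $650; OOP now $650.
Claim 2 ($414): $355 to deductible, leaving $59; coinsurance $59 × 50% = $29.50. Member pays $384.50; OOP now $1,034.50.
Claim 3 ($2,206): 50% coinsurance on $2,206 = $1,103. Member pays $1,103; OOP now $2,137.50.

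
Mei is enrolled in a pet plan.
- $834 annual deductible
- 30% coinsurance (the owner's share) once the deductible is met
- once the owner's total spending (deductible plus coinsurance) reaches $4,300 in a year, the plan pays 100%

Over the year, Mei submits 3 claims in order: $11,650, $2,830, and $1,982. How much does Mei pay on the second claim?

$221.20

#1 ($11,650): $834 to deductible, leaving $10,816; 30% of $10,816 = $3,244.80. Owner pays $4,078.80; OOP now $4,078.80.
#2 ($2,830): deductible already satisfied, so owner's share is 30% × $2,830 = $849. That would push OOP to $4,927.80, over the $4,300 cap, so owner pays $4,300 − $4,078.80 = $221.20.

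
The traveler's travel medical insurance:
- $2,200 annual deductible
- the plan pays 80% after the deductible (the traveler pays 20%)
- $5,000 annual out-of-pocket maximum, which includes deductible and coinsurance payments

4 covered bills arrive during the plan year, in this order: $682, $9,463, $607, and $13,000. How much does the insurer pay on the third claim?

Bill 1, $682: fully absorbed by the deductible. Traveler owes $682 (running OOP $682). Plan pays $682 − $682 = $0.
Bill 2, $9,463: deductible takes $1,518, $7,945 remains; 20% of $7,945 = $1,589. Traveler pays $3,107; OOP now $3,789. Insurer: $9,463 − $3,107 = $6,356.
Bill 3, $607: 20% coinsurance on $607 = $121.40. Cost to traveler: $121.40. OOP to date $3,910.40. Plan pays $607 − $121.40 = $485.60.

$485.60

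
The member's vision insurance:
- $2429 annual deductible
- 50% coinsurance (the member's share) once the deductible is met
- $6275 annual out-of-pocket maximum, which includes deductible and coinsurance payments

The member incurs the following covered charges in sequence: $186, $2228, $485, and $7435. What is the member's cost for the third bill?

$250

Bill 1, $186: entire amount goes to the deductible. Member pays $186; OOP now $186.
Bill 2, $2228: all of it applies to the deductible. Cost to member: $2228. OOP to date $2414.
Bill 3, $485: deductible takes $15, $470 remains; member's 50% is $235. Member owes $250 (running OOP $2664).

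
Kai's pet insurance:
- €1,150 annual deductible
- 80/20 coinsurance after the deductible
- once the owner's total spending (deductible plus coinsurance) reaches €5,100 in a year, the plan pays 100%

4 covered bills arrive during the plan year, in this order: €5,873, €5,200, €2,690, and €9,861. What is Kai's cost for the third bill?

Claim 1 — €5,873: €1,150 to deductible, leaving €4,723; owner's 20% is €944.60. Owner owes €2,094.60 (running OOP €2,094.60).
Claim 2 — €5,200: 20% coinsurance on €5,200 = €1,040. Owner pays €1,040; OOP now €3,134.60.
Claim 3 — €2,690: 20% coinsurance on €2,690 = €538. Cost to owner: €538. OOP to date €3,672.60.

€538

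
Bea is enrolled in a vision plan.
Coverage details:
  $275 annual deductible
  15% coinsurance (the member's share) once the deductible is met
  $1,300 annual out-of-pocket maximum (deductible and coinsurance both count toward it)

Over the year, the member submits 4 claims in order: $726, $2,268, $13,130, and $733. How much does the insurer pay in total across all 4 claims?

Claim 1 — $726: $275 finishes the deductible; $451 goes to coinsurance; coinsurance $451 × 15% = $67.65. Member pays $342.65; OOP now $342.65. Plan pays $726 − $342.65 = $383.35.
Claim 2 — $2,268: 15% coinsurance on $2,268 = $340.20. Member pays $340.20; OOP now $682.85. Plan pays $2,268 − $340.20 = $1,927.80.
Claim 3 — $13,130: deductible already satisfied, so member's share is 15% × $13,130 = $1,969.50. OOP would hit $2,652.35 > $1,300, so the cap limits the member to $1,300 − $682.85 = $617.15. Plan pays $13,130 − $617.15 = $12,512.85.
Claim 4 — $733: 15% coinsurance on $733 = $109.95. Adding that to $1,300 gives $1,409.95, past the $1,300 cap; member pays only $1,300 − $1,300 = $0. Plan pays $733 − $0 = $733.
Insurer total = bills − member's total = $16,857 − $1,300 = $15,557.

$15,557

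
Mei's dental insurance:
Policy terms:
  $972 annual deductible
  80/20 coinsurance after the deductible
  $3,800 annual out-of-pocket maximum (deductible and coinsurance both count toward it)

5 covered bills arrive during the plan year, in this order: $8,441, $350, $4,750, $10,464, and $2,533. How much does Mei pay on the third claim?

Bill 1, $8,441: $972 to deductible, leaving $7,469; patient's 20% is $1,493.80. Patient owes $2,465.80 (running OOP $2,465.80).
Bill 2, $350: 20% coinsurance on $350 = $70. Patient owes $70 (running OOP $2,535.80).
Bill 3, $4,750: deductible met; 20% of $4,750 = $950. Cost to patient: $950. OOP to date $3,485.80.

$950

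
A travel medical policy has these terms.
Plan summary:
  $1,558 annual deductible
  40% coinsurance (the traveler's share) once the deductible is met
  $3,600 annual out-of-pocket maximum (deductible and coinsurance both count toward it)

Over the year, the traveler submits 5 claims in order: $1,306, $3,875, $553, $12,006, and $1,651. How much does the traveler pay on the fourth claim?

Claim 1 — $1,306: entire amount goes to the deductible. Cost to traveler: $1,306. OOP to date $1,306.
Claim 2 — $3,875: $252 to deductible, leaving $3,623; coinsurance $3,623 × 40% = $1,449.20. Cost to traveler: $1,701.20. OOP to date $3,007.20.
Claim 3 — $553: deductible met; 40% of $553 = $221.20. Traveler pays $221.20; OOP now $3,228.40.
Claim 4 — $12,006: deductible already satisfied, so traveler's share is 40% × $12,006 = $4,802.40. Adding that to $3,228.40 gives $8,030.80, past the $3,600 cap; traveler pays only $3,600 − $3,228.40 = $371.60.

$371.60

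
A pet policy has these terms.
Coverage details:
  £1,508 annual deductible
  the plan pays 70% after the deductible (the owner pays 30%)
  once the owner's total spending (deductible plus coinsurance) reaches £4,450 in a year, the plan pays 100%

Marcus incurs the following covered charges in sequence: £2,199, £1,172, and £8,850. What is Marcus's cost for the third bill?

£2,383.10

Bill 1, £2,199: £1,508 to deductible, leaving £691; 30% of £691 = £207.30. Owner pays £1,715.30; OOP now £1,715.30.
Bill 2, £1,172: deductible met; 30% of £1,172 = £351.60. Cost to owner: £351.60. OOP to date £2,066.90.
Bill 3, £8,850: deductible met; 30% of £8,850 = £2,655. That would push OOP to £4,721.90, over the £4,450 cap, so owner pays £4,450 − £2,066.90 = £2,383.10.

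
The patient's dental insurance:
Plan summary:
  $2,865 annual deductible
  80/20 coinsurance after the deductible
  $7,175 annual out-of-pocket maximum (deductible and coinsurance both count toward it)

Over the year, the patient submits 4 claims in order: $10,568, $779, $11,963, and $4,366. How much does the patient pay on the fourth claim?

Bill 1, $10,568: deductible takes $2,865, $7,703 remains; 20% of $7,703 = $1,540.60. Patient owes $4,405.60 (running OOP $4,405.60).
Bill 2, $779: deductible already satisfied, so patient's share is 20% × $779 = $155.80. Cost to patient: $155.80. OOP to date $4,561.40.
Bill 3, $11,963: 20% coinsurance on $11,963 = $2,392.60. Cost to patient: $2,392.60. OOP to date $6,954.
Bill 4, $4,366: deductible already satisfied, so patient's share is 20% × $4,366 = $873.20. That would push OOP to $7,827.20, over the $7,175 cap, so patient pays $7,175 − $6,954 = $221.

$221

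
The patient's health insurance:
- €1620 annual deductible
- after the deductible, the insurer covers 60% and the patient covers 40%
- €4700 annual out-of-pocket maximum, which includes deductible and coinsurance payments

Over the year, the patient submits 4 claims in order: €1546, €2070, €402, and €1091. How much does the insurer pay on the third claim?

Claim 1 — €1546: all of it applies to the deductible. Cost to patient: €1546. OOP to date €1546. Plan pays €1546 − €1546 = €0.
Claim 2 — €2070: €74 finishes the deductible; €1996 goes to coinsurance; patient's 40% is €798.40. Patient pays €872.40; OOP now €2418.40. Insurer: €2070 − €872.40 = €1197.60.
Claim 3 — €402: deductible already satisfied, so patient's share is 40% × €402 = €160.80. Cost to patient: €160.80. OOP to date €2579.20. Plan pays €402 − €160.80 = €241.20.

€241.20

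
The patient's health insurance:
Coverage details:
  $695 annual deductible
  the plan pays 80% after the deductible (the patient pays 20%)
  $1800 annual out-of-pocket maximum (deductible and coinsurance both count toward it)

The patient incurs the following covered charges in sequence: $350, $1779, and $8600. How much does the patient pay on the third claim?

$818.20

Claim 1 ($350): fully absorbed by the deductible. Cost to patient: $350. OOP to date $350.
Claim 2 ($1779): $345 finishes the deductible; $1434 goes to coinsurance; coinsurance $1434 × 20% = $286.80. Patient pays $631.80; OOP now $981.80.
Claim 3 ($8600): deductible already satisfied, so patient's share is 20% × $8600 = $1720. Adding that to $981.80 gives $2701.80, past the $1800 cap; patient pays only $1800 − $981.80 = $818.20.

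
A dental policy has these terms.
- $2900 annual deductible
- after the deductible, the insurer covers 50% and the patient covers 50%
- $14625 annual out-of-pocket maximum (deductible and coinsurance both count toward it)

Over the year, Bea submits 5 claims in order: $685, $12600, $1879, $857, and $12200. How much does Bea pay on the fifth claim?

$5164.50

Claim 1 — $685: all of it applies to the deductible. Patient owes $685 (running OOP $685).
Claim 2 — $12600: $2215 to deductible, leaving $10385; coinsurance $10385 × 50% = $5192.50. Patient pays $7407.50; OOP now $8092.50.
Claim 3 — $1879: deductible already satisfied, so patient's share is 50% × $1879 = $939.50. Cost to patient: $939.50. OOP to date $9032.
Claim 4 — $857: 50% coinsurance on $857 = $428.50. Patient owes $428.50 (running OOP $9460.50).
Claim 5 — $12200: deductible already satisfied, so patient's share is 50% × $12200 = $6100. OOP would hit $15560.50 > $14625, so the cap limits the patient to $14625 − $9460.50 = $5164.50.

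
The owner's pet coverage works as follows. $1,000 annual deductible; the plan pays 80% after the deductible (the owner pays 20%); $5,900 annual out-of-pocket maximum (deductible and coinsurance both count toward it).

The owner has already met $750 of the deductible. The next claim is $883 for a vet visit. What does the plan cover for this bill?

$506.40

Deductible still to meet: $1,000 − $750 = $250.
That leaves $883 − $250 = $633 for coinsurance.
Owner's 20% share of $633 is $126.60.
So the owner owes $250 + $126.60 = $376.60 before any cap.
Year-to-date out-of-pocket becomes $750 + $376.60 = $1,126.60, still under the $5,900 maximum, so no cap applies.
The insurer covers the remainder: $883 − $376.60 = $506.40.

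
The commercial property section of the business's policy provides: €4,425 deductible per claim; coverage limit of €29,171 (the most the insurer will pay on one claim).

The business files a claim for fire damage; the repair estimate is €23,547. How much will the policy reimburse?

Less the €4,425 deductible: €23,547 − €4,425 = €19,122.
€19,122 is within the €29,171 limit, so the insurer pays €19,122.

€19,122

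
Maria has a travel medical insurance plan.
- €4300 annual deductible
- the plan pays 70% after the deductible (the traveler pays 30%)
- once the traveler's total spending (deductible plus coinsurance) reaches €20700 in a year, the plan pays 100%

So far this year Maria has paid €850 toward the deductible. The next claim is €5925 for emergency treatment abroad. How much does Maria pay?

€4192.50

€850 of the €4300 deductible is already met, leaving €3450.
After the €3450 deductible portion, €5925 − €3450 = €2475 is subject to coinsurance.
30% of €2475 = €742.50 falls to the traveler.
Traveler responsibility before any cap: €3450 + €742.50 = €4192.50.
Year-to-date out-of-pocket becomes €850 + €4192.50 = €5042.50, still under the €20700 maximum, so no cap applies.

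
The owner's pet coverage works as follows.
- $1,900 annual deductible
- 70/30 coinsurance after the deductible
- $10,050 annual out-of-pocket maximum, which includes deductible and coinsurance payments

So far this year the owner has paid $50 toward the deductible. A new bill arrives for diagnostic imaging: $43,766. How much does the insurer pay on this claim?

Deductible still to meet: $1,900 − $50 = $1,850.
That leaves $43,766 − $1,850 = $41,916 for coinsurance.
Owner's 30% share of $41,916 is $12,574.80.
Owner responsibility before any cap: $1,850 + $12,574.80 = $14,424.80.
That would bring total out-of-pocket to $14,474.80, past the $10,050 cap. The owner is capped at $10,050 − $50 = $10,000 on this claim.
Insurer pays the balance: $43,766 − $10,000 = $33,766.

$33,766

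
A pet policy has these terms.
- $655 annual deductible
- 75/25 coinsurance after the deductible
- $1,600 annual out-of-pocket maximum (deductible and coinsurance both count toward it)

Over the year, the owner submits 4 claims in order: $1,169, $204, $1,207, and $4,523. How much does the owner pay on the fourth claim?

Claim 1 — $1,169: deductible takes $655, $514 remains; 25% of $514 = $128.50. Owner pays $783.50; OOP now $783.50.
Claim 2 — $204: 25% coinsurance on $204 = $51. Owner pays $51; OOP now $834.50.
Claim 3 — $1,207: deductible met; 25% of $1,207 = $301.75. Owner owes $301.75 (running OOP $1,136.25).
Claim 4 — $4,523: 25% coinsurance on $4,523 = $1,130.75. OOP would hit $2,267 > $1,600, so the cap limits the owner to $1,600 − $1,136.25 = $463.75.

$463.75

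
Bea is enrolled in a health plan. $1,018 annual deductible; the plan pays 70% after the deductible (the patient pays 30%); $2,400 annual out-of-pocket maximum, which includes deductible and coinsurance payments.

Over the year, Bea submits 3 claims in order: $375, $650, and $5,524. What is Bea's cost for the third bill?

$1,379.90

Claim 1 ($375): fully absorbed by the deductible. Patient owes $375 (running OOP $375).
Claim 2 ($650): $643 to deductible, leaving $7; coinsurance $7 × 30% = $2.10. Cost to patient: $645.10. OOP to date $1,020.10.
Claim 3 ($5,524): deductible met; 30% of $5,524 = $1,657.20. That would push OOP to $2,677.30, over the $2,400 cap, so patient pays $2,400 − $1,020.10 = $1,379.90.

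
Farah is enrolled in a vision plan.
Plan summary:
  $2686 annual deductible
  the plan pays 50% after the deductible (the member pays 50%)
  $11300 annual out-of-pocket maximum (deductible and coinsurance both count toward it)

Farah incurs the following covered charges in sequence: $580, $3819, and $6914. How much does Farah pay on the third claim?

$3457

#1 ($580): entire amount goes to the deductible. Member pays $580; OOP now $580.
#2 ($3819): deductible takes $2106, $1713 remains; 50% of $1713 = $856.50. Member pays $2962.50; OOP now $3542.50.
#3 ($6914): deductible met; 50% of $6914 = $3457. Member pays $3457; OOP now $6999.50.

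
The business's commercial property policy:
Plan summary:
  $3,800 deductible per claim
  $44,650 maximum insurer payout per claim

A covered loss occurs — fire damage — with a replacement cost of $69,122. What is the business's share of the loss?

$24,472

Less the $3,800 deductible: $69,122 − $3,800 = $65,322.
$65,322 exceeds the $44,650 limit, so the insurer pays the limit: $44,650.
The business bears the rest of the original loss: $69,122 − $44,650 = $24,472.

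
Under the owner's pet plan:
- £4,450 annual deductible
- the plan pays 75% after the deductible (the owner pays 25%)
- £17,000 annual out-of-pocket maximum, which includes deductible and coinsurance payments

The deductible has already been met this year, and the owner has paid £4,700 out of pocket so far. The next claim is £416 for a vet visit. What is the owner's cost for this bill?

With the deductible met, the entire £416 is subject to coinsurance.
25% of £416 = £104 falls to the owner.
Year-to-date out-of-pocket becomes £4,700 + £104 = £4,804, still under the £17,000 maximum, so no cap applies.

£104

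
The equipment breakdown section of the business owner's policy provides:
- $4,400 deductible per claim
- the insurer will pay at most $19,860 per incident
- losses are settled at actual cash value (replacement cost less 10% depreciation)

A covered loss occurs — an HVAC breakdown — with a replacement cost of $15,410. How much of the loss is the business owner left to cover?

At 10% depreciation, ACV = $15,410 − $1,541 = $13,869.
Subtract the deductible: $13,869 − $4,400 = $9,469.
$9,469 is within the $19,860 limit, so the insurer pays $9,469.
The business owner bears the rest of the original loss: $15,410 − $9,469 = $5,941.

$5,941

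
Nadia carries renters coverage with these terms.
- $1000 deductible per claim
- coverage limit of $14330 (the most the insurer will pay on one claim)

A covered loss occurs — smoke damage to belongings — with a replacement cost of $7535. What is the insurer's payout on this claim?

$6535

After the deductible, $7535 − $1000 = $6535 remains.
$6535 is within the $14330 limit, so the insurer pays $6535.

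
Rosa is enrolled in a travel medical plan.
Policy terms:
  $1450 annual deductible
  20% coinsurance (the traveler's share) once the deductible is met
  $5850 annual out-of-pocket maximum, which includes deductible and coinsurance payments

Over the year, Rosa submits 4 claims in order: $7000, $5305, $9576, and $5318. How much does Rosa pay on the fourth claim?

#1 ($7000): $1450 finishes the deductible; $5550 goes to coinsurance; 20% of $5550 = $1110. Traveler pays $2560; OOP now $2560.
#2 ($5305): deductible met; 20% of $5305 = $1061. Traveler pays $1061; OOP now $3621.
#3 ($9576): deductible met; 20% of $9576 = $1915.20. Cost to traveler: $1915.20. OOP to date $5536.20.
#4 ($5318): 20% coinsurance on $5318 = $1063.60. That would push OOP to $6599.80, over the $5850 cap, so traveler pays $5850 − $5536.20 = $313.80.

$313.80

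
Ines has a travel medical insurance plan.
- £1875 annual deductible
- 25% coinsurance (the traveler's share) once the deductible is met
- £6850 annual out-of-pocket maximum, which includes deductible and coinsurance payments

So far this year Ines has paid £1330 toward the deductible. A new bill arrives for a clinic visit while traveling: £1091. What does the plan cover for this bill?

£1330 of the £1875 deductible is already met, leaving £545.
After the £545 deductible portion, £1091 − £545 = £546 is subject to coinsurance.
Traveler's 25% share of £546 is £136.50.
That puts the traveler's cost at £545 + £136.50 = £681.50 before any cap.
Total out-of-pocket so far would be £1330 + £681.50 = £2011.50, below the £6850 cap — no reduction.
The plan picks up £1091 − £681.50 = £409.50.

£409.50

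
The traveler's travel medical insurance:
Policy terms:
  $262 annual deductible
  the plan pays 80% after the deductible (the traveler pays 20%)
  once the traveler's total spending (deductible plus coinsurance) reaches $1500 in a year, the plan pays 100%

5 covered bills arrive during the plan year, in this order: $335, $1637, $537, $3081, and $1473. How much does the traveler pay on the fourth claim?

$616.20

Claim 1 ($335): $262 finishes the deductible; $73 goes to coinsurance; 20% of $73 = $14.60. Traveler owes $276.60 (running OOP $276.60).
Claim 2 ($1637): deductible met; 20% of $1637 = $327.40. Traveler pays $327.40; OOP now $604.
Claim 3 ($537): deductible met; 20% of $537 = $107.40. Traveler pays $107.40; OOP now $711.40.
Claim 4 ($3081): deductible met; 20% of $3081 = $616.20. Traveler pays $616.20; OOP now $1327.60.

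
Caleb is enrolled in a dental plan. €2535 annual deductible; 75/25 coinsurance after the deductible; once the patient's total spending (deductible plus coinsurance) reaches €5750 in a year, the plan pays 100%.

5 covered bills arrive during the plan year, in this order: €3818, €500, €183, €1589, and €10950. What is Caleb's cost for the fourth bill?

#1 (€3818): deductible takes €2535, €1283 remains; coinsurance €1283 × 25% = €320.75. Cost to patient: €2855.75. OOP to date €2855.75.
#2 (€500): deductible met; 25% of €500 = €125. Cost to patient: €125. OOP to date €2980.75.
#3 (€183): deductible already satisfied, so patient's share is 25% × €183 = €45.75. Patient owes €45.75 (running OOP €3026.50).
#4 (€1589): deductible already satisfied, so patient's share is 25% × €1589 = €397.25. Patient owes €397.25 (running OOP €3423.75).

€397.25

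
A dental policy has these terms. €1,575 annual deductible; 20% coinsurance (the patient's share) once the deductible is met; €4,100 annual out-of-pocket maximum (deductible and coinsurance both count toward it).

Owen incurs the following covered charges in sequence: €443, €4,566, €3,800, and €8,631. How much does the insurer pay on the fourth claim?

Claim 1 — €443: fully absorbed by the deductible. Patient pays €443; OOP now €443. Insurer: €443 − €443 = €0.
Claim 2 — €4,566: deductible takes €1,132, €3,434 remains; coinsurance €3,434 × 20% = €686.80. Cost to patient: €1,818.80. OOP to date €2,261.80. Plan pays €4,566 − €1,818.80 = €2,747.20.
Claim 3 — €3,800: 20% coinsurance on €3,800 = €760. Patient owes €760 (running OOP €3,021.80). Plan pays €3,800 − €760 = €3,040.
Claim 4 — €8,631: deductible met; 20% of €8,631 = €1,726.20. Adding that to €3,021.80 gives €4,748, past the €4,100 cap; patient pays only €4,100 − €3,021.80 = €1,078.20. Plan pays €8,631 − €1,078.20 = €7,552.80.

€7,552.80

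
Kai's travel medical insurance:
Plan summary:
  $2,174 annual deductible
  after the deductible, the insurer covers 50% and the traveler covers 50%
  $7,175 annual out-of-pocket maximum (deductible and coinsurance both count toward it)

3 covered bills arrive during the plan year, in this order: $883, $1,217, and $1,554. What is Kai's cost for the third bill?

$814

Claim 1 ($883): fully absorbed by the deductible. Traveler owes $883 (running OOP $883).
Claim 2 ($1,217): fully absorbed by the deductible. Traveler owes $1,217 (running OOP $2,100).
Claim 3 ($1,554): $74 finishes the deductible; $1,480 goes to coinsurance; coinsurance $1,480 × 50% = $740. Traveler pays $814; OOP now $2,914.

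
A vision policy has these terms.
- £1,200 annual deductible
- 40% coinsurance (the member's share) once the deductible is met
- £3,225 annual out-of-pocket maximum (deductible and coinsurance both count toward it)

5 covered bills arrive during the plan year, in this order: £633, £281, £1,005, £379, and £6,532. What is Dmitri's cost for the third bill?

£573.60

Claim 1 (£633): all of it applies to the deductible. Cost to member: £633. OOP to date £633.
Claim 2 (£281): all of it applies to the deductible. Member pays £281; OOP now £914.
Claim 3 (£1,005): £286 finishes the deductible; £719 goes to coinsurance; member's 40% is £287.60. Member pays £573.60; OOP now £1,487.60.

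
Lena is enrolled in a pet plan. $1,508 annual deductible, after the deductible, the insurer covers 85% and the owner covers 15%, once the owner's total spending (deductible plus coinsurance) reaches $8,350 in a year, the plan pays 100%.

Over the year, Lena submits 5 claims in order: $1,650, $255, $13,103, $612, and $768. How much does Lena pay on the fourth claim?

$91.80

#1 ($1,650): $1,508 to deductible, leaving $142; owner's 15% is $21.30. Cost to owner: $1,529.30. OOP to date $1,529.30.
#2 ($255): 15% coinsurance on $255 = $38.25. Owner owes $38.25 (running OOP $1,567.55).
#3 ($13,103): 15% coinsurance on $13,103 = $1,965.45. Cost to owner: $1,965.45. OOP to date $3,533.
#4 ($612): deductible already satisfied, so owner's share is 15% × $612 = $91.80. Owner owes $91.80 (running OOP $3,624.80).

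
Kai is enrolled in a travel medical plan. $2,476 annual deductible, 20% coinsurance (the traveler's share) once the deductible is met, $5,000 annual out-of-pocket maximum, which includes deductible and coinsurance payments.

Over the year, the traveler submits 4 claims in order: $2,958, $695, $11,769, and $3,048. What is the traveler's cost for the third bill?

#1 ($2,958): deductible takes $2,476, $482 remains; 20% of $482 = $96.40. Traveler owes $2,572.40 (running OOP $2,572.40).
#2 ($695): deductible met; 20% of $695 = $139. Traveler owes $139 (running OOP $2,711.40).
#3 ($11,769): 20% coinsurance on $11,769 = $2,353.80. OOP would hit $5,065.20 > $5,000, so the cap limits the traveler to $5,000 − $2,711.40 = $2,288.60.

$2,288.60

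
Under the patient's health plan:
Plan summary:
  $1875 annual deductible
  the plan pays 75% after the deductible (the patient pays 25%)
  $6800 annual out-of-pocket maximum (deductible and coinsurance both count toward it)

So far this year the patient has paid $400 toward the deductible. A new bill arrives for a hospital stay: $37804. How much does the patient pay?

$400 of the $1875 deductible is already met, leaving $1475.
The remaining $36329 (= $37804 − $1475) moves to coinsurance.
Patient's 25% share of $36329 is $9082.25.
So the patient owes $1475 + $9082.25 = $10557.25 before any cap.
That would bring total out-of-pocket to $10957.25, past the $6800 cap. The patient is capped at $6800 − $400 = $6400 on this claim.

$6400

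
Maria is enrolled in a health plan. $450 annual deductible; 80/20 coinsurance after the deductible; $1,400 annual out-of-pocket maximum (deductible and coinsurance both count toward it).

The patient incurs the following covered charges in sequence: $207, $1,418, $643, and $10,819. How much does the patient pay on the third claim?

$128.60

Bill 1, $207: all of it applies to the deductible. Patient pays $207; OOP now $207.
Bill 2, $1,418: $243 to deductible, leaving $1,175; 20% of $1,175 = $235. Patient pays $478; OOP now $685.
Bill 3, $643: deductible already satisfied, so patient's share is 20% × $643 = $128.60. Cost to patient: $128.60. OOP to date $813.60.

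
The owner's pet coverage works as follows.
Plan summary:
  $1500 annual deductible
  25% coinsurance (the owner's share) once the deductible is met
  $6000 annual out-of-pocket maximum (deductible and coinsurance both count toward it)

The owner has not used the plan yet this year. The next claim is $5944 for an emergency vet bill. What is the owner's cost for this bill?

$2611

Nothing has been paid toward the $1500 deductible, so the first $1500 of this charge is applied there.
After the $1500 deductible portion, $5944 − $1500 = $4444 is subject to coinsurance.
Coinsurance: $4444 × 25% = $1111.
Owner responsibility before any cap: $1500 + $1111 = $2611.
Year-to-date out-of-pocket becomes $0 + $2611 = $2611, still under the $6000 maximum, so no cap applies.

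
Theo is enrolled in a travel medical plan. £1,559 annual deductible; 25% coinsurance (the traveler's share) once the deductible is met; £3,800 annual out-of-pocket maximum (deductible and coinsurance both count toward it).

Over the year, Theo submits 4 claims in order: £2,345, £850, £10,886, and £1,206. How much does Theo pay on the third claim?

Claim 1 (£2,345): £1,559 finishes the deductible; £786 goes to coinsurance; traveler's 25% is £196.50. Cost to traveler: £1,755.50. OOP to date £1,755.50.
Claim 2 (£850): 25% coinsurance on £850 = £212.50. Traveler owes £212.50 (running OOP £1,968).
Claim 3 (£10,886): 25% coinsurance on £10,886 = £2,721.50. Adding that to £1,968 gives £4,689.50, past the £3,800 cap; traveler pays only £3,800 − £1,968 = £1,832.

£1,832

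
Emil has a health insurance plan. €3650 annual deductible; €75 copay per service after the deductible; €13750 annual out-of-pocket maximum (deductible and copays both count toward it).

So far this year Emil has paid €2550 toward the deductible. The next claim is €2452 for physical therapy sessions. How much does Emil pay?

Deductible still to meet: €3650 − €2550 = €1100.
That leaves €2452 − €1100 = €1352 for the copay.
Copay on this service: €75.
Patient responsibility before any cap: €1100 + €75 = €1175.
Year-to-date out-of-pocket becomes €2550 + €1175 = €3725, still under the €13750 maximum, so no cap applies.

€1175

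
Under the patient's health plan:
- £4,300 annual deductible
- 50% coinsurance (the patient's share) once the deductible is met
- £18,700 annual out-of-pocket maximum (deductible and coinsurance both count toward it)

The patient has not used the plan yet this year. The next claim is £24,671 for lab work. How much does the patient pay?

£14,485.50

Nothing has been paid toward the £4,300 deductible, so the first £4,300 of this charge is applied there.
The remaining £20,371 (= £24,671 − £4,300) moves to coinsurance.
Patient's 50% share of £20,371 is £10,185.50.
So the patient owes £4,300 + £10,185.50 = £14,485.50 before any cap.
Cumulative spending £0 + £14,485.50 = £14,485.50 stays under the £18,700 maximum.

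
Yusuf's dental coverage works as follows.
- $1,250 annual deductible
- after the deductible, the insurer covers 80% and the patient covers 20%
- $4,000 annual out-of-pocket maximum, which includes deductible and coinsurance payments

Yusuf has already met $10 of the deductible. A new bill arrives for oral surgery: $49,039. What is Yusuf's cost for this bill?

$3,990

$10 of the $1,250 deductible is already met, leaving $1,240.
The remaining $47,799 (= $49,039 − $1,240) moves to coinsurance.
Coinsurance: $47,799 × 20% = $9,559.80.
That puts the patient's cost at $1,240 + $9,559.80 = $10,799.80 before any cap.
That would bring total out-of-pocket to $10,809.80, past the $4,000 cap. The patient is capped at $4,000 − $10 = $3,990 on this claim.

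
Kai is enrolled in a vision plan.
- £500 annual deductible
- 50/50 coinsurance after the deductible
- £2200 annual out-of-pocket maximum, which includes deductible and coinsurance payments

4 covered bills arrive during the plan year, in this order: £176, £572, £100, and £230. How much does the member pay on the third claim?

Bill 1, £176: entire amount goes to the deductible. Member pays £176; OOP now £176.
Bill 2, £572: £324 finishes the deductible; £248 goes to coinsurance; member's 50% is £124. Cost to member: £448. OOP to date £624.
Bill 3, £100: deductible met; 50% of £100 = £50. Member owes £50 (running OOP £674).

£50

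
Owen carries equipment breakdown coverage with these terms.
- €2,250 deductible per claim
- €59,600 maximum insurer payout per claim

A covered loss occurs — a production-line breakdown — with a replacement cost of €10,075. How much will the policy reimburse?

Subtract the deductible: €10,075 − €2,250 = €7,825.
€7,825 ≤ €59,600, so the limit doesn't bind; insurer pays €7,825.

€7,825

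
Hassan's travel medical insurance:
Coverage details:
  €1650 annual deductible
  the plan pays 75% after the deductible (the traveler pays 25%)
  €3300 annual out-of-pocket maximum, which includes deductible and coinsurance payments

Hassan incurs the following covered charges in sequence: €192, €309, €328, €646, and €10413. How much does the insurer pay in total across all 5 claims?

€8588

Claim 1 — €192: fully absorbed by the deductible. Cost to traveler: €192. OOP to date €192. Plan pays €192 − €192 = €0.
Claim 2 — €309: fully absorbed by the deductible. Cost to traveler: €309. OOP to date €501. Insurer: €309 − €309 = €0.
Claim 3 — €328: fully absorbed by the deductible. Cost to traveler: €328. OOP to date €829. Plan pays €328 − €328 = €0.
Claim 4 — €646: all of it applies to the deductible. Traveler pays €646; OOP now €1475. Insurer: €646 − €646 = €0.
Claim 5 — €10413: €175 finishes the deductible; €10238 goes to coinsurance; coinsurance €10238 × 25% = €2559.50. Deductible plus coinsurance: €175 + €2559.50 = €2734.50. OOP would hit €4209.50 > €3300, so the cap limits the traveler to €3300 − €1475 = €1825. Plan pays €10413 − €1825 = €8588.
Insurer total: €0 + €0 + €0 + €0 + €8588 = €8588.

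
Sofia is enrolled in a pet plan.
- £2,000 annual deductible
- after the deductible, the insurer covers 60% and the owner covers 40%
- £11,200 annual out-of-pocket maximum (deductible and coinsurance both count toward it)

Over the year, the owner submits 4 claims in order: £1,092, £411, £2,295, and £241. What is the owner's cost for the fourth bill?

£96.40

Claim 1 (£1,092): entire amount goes to the deductible. Owner owes £1,092 (running OOP £1,092).
Claim 2 (£411): fully absorbed by the deductible. Owner owes £411 (running OOP £1,503).
Claim 3 (£2,295): deductible takes £497, £1,798 remains; coinsurance £1,798 × 40% = £719.20. Owner owes £1,216.20 (running OOP £2,719.20).
Claim 4 (£241): 40% coinsurance on £241 = £96.40. Cost to owner: £96.40. OOP to date £2,815.60.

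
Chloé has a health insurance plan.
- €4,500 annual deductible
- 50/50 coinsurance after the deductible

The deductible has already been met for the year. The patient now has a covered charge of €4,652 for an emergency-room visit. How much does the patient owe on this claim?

€2,326

With the deductible met, the entire €4,652 is subject to coinsurance.
50% of €4,652 = €2,326 falls to the patient.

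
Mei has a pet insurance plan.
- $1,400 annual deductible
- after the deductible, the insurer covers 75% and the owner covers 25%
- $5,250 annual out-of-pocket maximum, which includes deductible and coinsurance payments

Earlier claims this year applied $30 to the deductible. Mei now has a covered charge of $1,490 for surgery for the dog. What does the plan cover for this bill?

$30 of the $1,400 deductible is already met, leaving $1,370.
That leaves $1,490 − $1,370 = $120 for coinsurance.
Owner's 25% share of $120 is $30.
That puts the owner's cost at $1,370 + $30 = $1,400 before any cap.
Cumulative spending $30 + $1,400 = $1,430 stays under the $5,250 maximum.
Insurer pays the balance: $1,490 − $1,400 = $90.

$90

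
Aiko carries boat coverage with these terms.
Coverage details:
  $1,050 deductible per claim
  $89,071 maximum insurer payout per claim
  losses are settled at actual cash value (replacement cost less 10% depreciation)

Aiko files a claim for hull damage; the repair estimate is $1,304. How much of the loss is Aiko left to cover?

Depreciate 10%: the covered value is $1,304 × 0.9 = $1,173.60.
After the deductible, $1,173.60 − $1,050 = $123.60 remains.
That's under the $89,071 cap, so the insurer reimburses the full $123.60.
Out of pocket: $1,304 − $123.60 = $1,180.40.

$1,180.40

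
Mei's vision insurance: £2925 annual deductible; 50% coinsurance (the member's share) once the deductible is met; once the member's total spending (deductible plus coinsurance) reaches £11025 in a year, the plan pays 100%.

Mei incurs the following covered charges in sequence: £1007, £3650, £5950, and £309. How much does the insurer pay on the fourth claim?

£154.50

Claim 1 — £1007: all of it applies to the deductible. Member owes £1007 (running OOP £1007). Plan pays £1007 − £1007 = £0.
Claim 2 — £3650: £1918 finishes the deductible; £1732 goes to coinsurance; member's 50% is £866. Member pays £2784; OOP now £3791. Insurer: £3650 − £2784 = £866.
Claim 3 — £5950: 50% coinsurance on £5950 = £2975. Cost to member: £2975. OOP to date £6766. Plan pays £5950 − £2975 = £2975.
Claim 4 — £309: deductible already satisfied, so member's share is 50% × £309 = £154.50. Cost to member: £154.50. OOP to date £6920.50. Insurer: £309 − £154.50 = £154.50.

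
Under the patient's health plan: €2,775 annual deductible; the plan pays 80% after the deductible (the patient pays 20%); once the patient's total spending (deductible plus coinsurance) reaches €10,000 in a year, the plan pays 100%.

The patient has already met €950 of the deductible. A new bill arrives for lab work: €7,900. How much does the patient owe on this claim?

€3,040

Remaining deductible: €2,775 − €950 = €1,825.
The remaining €6,075 (= €7,900 − €1,825) moves to coinsurance.
20% of €6,075 = €1,215 falls to the patient.
Patient responsibility before any cap: €1,825 + €1,215 = €3,040.
Year-to-date out-of-pocket becomes €950 + €3,040 = €3,990, still under the €10,000 maximum, so no cap applies.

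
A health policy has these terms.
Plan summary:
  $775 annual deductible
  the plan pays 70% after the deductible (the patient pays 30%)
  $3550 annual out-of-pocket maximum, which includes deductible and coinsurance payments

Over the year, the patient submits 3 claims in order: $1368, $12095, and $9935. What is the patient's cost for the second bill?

Claim 1 ($1368): deductible takes $775, $593 remains; coinsurance $593 × 30% = $177.90. Patient pays $952.90; OOP now $952.90.
Claim 2 ($12095): deductible met; 30% of $12095 = $3628.50. Adding that to $952.90 gives $4581.40, past the $3550 cap; patient pays only $3550 − $952.90 = $2597.10.

$2597.10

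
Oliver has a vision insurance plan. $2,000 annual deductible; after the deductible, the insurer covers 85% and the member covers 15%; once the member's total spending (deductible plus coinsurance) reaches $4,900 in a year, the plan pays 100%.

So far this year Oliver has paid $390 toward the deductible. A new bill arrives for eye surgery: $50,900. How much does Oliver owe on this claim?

Remaining deductible: $2,000 − $390 = $1,610.
That leaves $50,900 − $1,610 = $49,290 for coinsurance.
Coinsurance: $49,290 × 15% = $7,393.50.
That puts the member's cost at $1,610 + $7,393.50 = $9,003.50 before any cap.
Year-to-date out-of-pocket would reach $390 + $9,003.50 = $9,393.50, above the $4,900 maximum, so the member pays only $4,900 − $390 = $4,510.

$4,510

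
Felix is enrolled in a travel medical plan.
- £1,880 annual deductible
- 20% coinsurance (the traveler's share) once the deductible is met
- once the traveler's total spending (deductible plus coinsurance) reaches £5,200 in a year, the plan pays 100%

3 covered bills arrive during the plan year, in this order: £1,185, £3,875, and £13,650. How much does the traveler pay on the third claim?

Claim 1 — £1,185: all of it applies to the deductible. Cost to traveler: £1,185. OOP to date £1,185.
Claim 2 — £3,875: £695 finishes the deductible; £3,180 goes to coinsurance; traveler's 20% is £636. Traveler owes £1,331 (running OOP £2,516).
Claim 3 — £13,650: 20% coinsurance on £13,650 = £2,730. Adding that to £2,516 gives £5,246, past the £5,200 cap; traveler pays only £5,200 − £2,516 = £2,684.

£2,684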